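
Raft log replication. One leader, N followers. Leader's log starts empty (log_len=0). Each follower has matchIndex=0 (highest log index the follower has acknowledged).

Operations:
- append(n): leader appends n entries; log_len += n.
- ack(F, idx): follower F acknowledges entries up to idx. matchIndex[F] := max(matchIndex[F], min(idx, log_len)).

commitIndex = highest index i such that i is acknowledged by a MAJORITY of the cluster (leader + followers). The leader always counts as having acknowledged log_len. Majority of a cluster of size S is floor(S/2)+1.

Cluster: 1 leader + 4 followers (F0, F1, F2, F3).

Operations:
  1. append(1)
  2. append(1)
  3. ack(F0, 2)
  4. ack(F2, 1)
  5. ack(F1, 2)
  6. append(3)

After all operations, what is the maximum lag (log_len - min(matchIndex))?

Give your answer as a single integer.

Op 1: append 1 -> log_len=1
Op 2: append 1 -> log_len=2
Op 3: F0 acks idx 2 -> match: F0=2 F1=0 F2=0 F3=0; commitIndex=0
Op 4: F2 acks idx 1 -> match: F0=2 F1=0 F2=1 F3=0; commitIndex=1
Op 5: F1 acks idx 2 -> match: F0=2 F1=2 F2=1 F3=0; commitIndex=2
Op 6: append 3 -> log_len=5

Answer: 5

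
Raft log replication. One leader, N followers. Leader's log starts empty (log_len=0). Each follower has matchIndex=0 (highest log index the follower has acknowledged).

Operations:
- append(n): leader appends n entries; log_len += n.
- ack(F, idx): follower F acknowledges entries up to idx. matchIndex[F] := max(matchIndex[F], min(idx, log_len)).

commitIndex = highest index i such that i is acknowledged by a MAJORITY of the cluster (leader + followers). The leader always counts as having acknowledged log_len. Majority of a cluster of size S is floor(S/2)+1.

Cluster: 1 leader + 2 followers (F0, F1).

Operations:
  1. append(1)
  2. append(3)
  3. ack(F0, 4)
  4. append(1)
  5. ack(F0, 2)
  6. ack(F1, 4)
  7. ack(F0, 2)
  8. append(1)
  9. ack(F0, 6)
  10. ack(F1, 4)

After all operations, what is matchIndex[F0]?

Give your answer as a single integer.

Op 1: append 1 -> log_len=1
Op 2: append 3 -> log_len=4
Op 3: F0 acks idx 4 -> match: F0=4 F1=0; commitIndex=4
Op 4: append 1 -> log_len=5
Op 5: F0 acks idx 2 -> match: F0=4 F1=0; commitIndex=4
Op 6: F1 acks idx 4 -> match: F0=4 F1=4; commitIndex=4
Op 7: F0 acks idx 2 -> match: F0=4 F1=4; commitIndex=4
Op 8: append 1 -> log_len=6
Op 9: F0 acks idx 6 -> match: F0=6 F1=4; commitIndex=6
Op 10: F1 acks idx 4 -> match: F0=6 F1=4; commitIndex=6

Answer: 6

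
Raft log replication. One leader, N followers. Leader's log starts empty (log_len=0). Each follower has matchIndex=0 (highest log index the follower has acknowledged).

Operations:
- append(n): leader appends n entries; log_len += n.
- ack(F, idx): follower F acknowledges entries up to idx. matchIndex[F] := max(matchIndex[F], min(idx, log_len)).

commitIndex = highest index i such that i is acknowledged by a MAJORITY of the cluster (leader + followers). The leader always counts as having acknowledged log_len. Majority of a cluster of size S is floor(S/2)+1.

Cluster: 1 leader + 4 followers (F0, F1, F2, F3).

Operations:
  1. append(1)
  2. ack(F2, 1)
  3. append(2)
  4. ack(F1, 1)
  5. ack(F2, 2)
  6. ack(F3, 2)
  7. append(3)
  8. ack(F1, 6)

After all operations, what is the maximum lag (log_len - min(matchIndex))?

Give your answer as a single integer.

Answer: 6

Derivation:
Op 1: append 1 -> log_len=1
Op 2: F2 acks idx 1 -> match: F0=0 F1=0 F2=1 F3=0; commitIndex=0
Op 3: append 2 -> log_len=3
Op 4: F1 acks idx 1 -> match: F0=0 F1=1 F2=1 F3=0; commitIndex=1
Op 5: F2 acks idx 2 -> match: F0=0 F1=1 F2=2 F3=0; commitIndex=1
Op 6: F3 acks idx 2 -> match: F0=0 F1=1 F2=2 F3=2; commitIndex=2
Op 7: append 3 -> log_len=6
Op 8: F1 acks idx 6 -> match: F0=0 F1=6 F2=2 F3=2; commitIndex=2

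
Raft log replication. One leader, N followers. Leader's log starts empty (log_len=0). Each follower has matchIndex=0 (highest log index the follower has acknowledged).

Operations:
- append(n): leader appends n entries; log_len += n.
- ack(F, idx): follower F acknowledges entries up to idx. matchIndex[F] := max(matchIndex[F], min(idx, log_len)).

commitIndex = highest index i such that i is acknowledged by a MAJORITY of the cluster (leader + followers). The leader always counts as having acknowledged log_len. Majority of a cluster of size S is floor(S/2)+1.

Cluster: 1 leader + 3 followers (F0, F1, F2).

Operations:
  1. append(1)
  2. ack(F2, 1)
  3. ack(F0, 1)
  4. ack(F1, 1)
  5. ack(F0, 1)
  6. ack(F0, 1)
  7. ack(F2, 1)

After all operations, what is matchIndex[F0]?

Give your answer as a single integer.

Op 1: append 1 -> log_len=1
Op 2: F2 acks idx 1 -> match: F0=0 F1=0 F2=1; commitIndex=0
Op 3: F0 acks idx 1 -> match: F0=1 F1=0 F2=1; commitIndex=1
Op 4: F1 acks idx 1 -> match: F0=1 F1=1 F2=1; commitIndex=1
Op 5: F0 acks idx 1 -> match: F0=1 F1=1 F2=1; commitIndex=1
Op 6: F0 acks idx 1 -> match: F0=1 F1=1 F2=1; commitIndex=1
Op 7: F2 acks idx 1 -> match: F0=1 F1=1 F2=1; commitIndex=1

Answer: 1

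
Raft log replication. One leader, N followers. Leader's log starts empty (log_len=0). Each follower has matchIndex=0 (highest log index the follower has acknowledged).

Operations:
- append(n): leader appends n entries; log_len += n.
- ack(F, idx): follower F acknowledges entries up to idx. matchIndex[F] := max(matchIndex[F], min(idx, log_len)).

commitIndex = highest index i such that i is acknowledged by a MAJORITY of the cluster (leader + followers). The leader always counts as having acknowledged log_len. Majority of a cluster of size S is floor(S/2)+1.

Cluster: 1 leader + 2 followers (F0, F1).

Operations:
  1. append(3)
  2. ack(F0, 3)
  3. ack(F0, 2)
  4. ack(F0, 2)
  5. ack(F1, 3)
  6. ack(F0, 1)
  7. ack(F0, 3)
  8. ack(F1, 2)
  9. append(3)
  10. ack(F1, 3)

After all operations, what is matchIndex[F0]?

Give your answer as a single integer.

Op 1: append 3 -> log_len=3
Op 2: F0 acks idx 3 -> match: F0=3 F1=0; commitIndex=3
Op 3: F0 acks idx 2 -> match: F0=3 F1=0; commitIndex=3
Op 4: F0 acks idx 2 -> match: F0=3 F1=0; commitIndex=3
Op 5: F1 acks idx 3 -> match: F0=3 F1=3; commitIndex=3
Op 6: F0 acks idx 1 -> match: F0=3 F1=3; commitIndex=3
Op 7: F0 acks idx 3 -> match: F0=3 F1=3; commitIndex=3
Op 8: F1 acks idx 2 -> match: F0=3 F1=3; commitIndex=3
Op 9: append 3 -> log_len=6
Op 10: F1 acks idx 3 -> match: F0=3 F1=3; commitIndex=3

Answer: 3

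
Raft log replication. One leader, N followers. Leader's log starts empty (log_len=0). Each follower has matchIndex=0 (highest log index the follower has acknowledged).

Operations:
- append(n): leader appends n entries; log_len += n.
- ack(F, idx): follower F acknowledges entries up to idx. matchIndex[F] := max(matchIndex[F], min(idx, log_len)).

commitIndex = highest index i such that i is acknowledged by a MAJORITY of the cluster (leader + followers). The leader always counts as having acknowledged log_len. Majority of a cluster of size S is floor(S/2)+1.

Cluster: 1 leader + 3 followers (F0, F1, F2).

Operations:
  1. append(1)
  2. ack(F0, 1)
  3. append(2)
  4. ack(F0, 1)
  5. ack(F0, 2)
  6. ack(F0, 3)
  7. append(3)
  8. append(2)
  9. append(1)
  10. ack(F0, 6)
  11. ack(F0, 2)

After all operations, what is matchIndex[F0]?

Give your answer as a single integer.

Answer: 6

Derivation:
Op 1: append 1 -> log_len=1
Op 2: F0 acks idx 1 -> match: F0=1 F1=0 F2=0; commitIndex=0
Op 3: append 2 -> log_len=3
Op 4: F0 acks idx 1 -> match: F0=1 F1=0 F2=0; commitIndex=0
Op 5: F0 acks idx 2 -> match: F0=2 F1=0 F2=0; commitIndex=0
Op 6: F0 acks idx 3 -> match: F0=3 F1=0 F2=0; commitIndex=0
Op 7: append 3 -> log_len=6
Op 8: append 2 -> log_len=8
Op 9: append 1 -> log_len=9
Op 10: F0 acks idx 6 -> match: F0=6 F1=0 F2=0; commitIndex=0
Op 11: F0 acks idx 2 -> match: F0=6 F1=0 F2=0; commitIndex=0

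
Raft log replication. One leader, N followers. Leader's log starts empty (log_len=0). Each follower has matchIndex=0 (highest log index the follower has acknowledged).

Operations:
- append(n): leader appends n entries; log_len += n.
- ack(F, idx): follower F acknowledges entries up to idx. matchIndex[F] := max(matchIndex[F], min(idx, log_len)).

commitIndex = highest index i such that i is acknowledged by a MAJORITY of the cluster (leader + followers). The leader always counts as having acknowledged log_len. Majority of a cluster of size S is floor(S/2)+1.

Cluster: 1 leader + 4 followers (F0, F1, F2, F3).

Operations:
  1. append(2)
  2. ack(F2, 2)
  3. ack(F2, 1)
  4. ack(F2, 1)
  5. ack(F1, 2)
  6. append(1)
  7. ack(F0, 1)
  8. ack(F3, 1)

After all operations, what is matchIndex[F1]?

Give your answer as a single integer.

Answer: 2

Derivation:
Op 1: append 2 -> log_len=2
Op 2: F2 acks idx 2 -> match: F0=0 F1=0 F2=2 F3=0; commitIndex=0
Op 3: F2 acks idx 1 -> match: F0=0 F1=0 F2=2 F3=0; commitIndex=0
Op 4: F2 acks idx 1 -> match: F0=0 F1=0 F2=2 F3=0; commitIndex=0
Op 5: F1 acks idx 2 -> match: F0=0 F1=2 F2=2 F3=0; commitIndex=2
Op 6: append 1 -> log_len=3
Op 7: F0 acks idx 1 -> match: F0=1 F1=2 F2=2 F3=0; commitIndex=2
Op 8: F3 acks idx 1 -> match: F0=1 F1=2 F2=2 F3=1; commitIndex=2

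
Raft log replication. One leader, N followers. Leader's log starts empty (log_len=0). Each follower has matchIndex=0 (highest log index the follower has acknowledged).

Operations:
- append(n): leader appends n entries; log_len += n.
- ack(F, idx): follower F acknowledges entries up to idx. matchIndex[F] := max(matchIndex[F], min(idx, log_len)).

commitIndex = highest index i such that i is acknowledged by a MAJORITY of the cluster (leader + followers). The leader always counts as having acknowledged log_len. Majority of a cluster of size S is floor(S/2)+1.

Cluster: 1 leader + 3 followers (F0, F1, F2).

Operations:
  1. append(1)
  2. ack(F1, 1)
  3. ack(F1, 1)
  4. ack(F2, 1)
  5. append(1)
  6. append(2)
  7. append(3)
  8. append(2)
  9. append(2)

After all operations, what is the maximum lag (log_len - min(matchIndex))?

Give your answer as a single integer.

Op 1: append 1 -> log_len=1
Op 2: F1 acks idx 1 -> match: F0=0 F1=1 F2=0; commitIndex=0
Op 3: F1 acks idx 1 -> match: F0=0 F1=1 F2=0; commitIndex=0
Op 4: F2 acks idx 1 -> match: F0=0 F1=1 F2=1; commitIndex=1
Op 5: append 1 -> log_len=2
Op 6: append 2 -> log_len=4
Op 7: append 3 -> log_len=7
Op 8: append 2 -> log_len=9
Op 9: append 2 -> log_len=11

Answer: 11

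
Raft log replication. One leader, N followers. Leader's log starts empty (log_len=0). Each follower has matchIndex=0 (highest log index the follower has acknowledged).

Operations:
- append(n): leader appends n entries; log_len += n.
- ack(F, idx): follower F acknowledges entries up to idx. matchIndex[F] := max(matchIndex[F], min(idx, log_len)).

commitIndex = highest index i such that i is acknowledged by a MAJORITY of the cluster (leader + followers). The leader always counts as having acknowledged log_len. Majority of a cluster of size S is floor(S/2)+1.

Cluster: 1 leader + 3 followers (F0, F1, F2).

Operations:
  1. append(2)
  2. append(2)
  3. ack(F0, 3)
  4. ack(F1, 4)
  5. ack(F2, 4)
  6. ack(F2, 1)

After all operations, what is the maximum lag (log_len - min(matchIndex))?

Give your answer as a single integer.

Answer: 1

Derivation:
Op 1: append 2 -> log_len=2
Op 2: append 2 -> log_len=4
Op 3: F0 acks idx 3 -> match: F0=3 F1=0 F2=0; commitIndex=0
Op 4: F1 acks idx 4 -> match: F0=3 F1=4 F2=0; commitIndex=3
Op 5: F2 acks idx 4 -> match: F0=3 F1=4 F2=4; commitIndex=4
Op 6: F2 acks idx 1 -> match: F0=3 F1=4 F2=4; commitIndex=4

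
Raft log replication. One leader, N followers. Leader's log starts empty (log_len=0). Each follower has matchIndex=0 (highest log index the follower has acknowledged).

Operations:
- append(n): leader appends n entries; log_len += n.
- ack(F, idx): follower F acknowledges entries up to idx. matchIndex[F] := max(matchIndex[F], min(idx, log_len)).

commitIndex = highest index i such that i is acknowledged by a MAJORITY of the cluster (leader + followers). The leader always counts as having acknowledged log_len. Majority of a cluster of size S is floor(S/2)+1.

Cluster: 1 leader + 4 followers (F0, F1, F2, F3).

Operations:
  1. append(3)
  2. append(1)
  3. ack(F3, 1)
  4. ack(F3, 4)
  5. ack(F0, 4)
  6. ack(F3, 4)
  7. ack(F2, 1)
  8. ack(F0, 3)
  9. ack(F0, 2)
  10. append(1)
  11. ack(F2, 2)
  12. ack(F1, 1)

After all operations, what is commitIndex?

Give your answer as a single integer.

Answer: 4

Derivation:
Op 1: append 3 -> log_len=3
Op 2: append 1 -> log_len=4
Op 3: F3 acks idx 1 -> match: F0=0 F1=0 F2=0 F3=1; commitIndex=0
Op 4: F3 acks idx 4 -> match: F0=0 F1=0 F2=0 F3=4; commitIndex=0
Op 5: F0 acks idx 4 -> match: F0=4 F1=0 F2=0 F3=4; commitIndex=4
Op 6: F3 acks idx 4 -> match: F0=4 F1=0 F2=0 F3=4; commitIndex=4
Op 7: F2 acks idx 1 -> match: F0=4 F1=0 F2=1 F3=4; commitIndex=4
Op 8: F0 acks idx 3 -> match: F0=4 F1=0 F2=1 F3=4; commitIndex=4
Op 9: F0 acks idx 2 -> match: F0=4 F1=0 F2=1 F3=4; commitIndex=4
Op 10: append 1 -> log_len=5
Op 11: F2 acks idx 2 -> match: F0=4 F1=0 F2=2 F3=4; commitIndex=4
Op 12: F1 acks idx 1 -> match: F0=4 F1=1 F2=2 F3=4; commitIndex=4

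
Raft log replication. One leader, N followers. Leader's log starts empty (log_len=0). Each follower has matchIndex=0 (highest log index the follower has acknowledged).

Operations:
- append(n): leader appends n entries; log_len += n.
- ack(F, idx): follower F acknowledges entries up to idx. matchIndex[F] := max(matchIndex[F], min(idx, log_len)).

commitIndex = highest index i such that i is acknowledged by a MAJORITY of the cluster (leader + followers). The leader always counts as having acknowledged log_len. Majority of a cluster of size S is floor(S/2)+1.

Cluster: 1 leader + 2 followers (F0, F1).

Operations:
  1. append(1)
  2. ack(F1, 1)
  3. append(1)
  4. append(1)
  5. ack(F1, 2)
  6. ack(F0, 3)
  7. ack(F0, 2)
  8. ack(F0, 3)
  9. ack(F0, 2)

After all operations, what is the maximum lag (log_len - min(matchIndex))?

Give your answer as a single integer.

Answer: 1

Derivation:
Op 1: append 1 -> log_len=1
Op 2: F1 acks idx 1 -> match: F0=0 F1=1; commitIndex=1
Op 3: append 1 -> log_len=2
Op 4: append 1 -> log_len=3
Op 5: F1 acks idx 2 -> match: F0=0 F1=2; commitIndex=2
Op 6: F0 acks idx 3 -> match: F0=3 F1=2; commitIndex=3
Op 7: F0 acks idx 2 -> match: F0=3 F1=2; commitIndex=3
Op 8: F0 acks idx 3 -> match: F0=3 F1=2; commitIndex=3
Op 9: F0 acks idx 2 -> match: F0=3 F1=2; commitIndex=3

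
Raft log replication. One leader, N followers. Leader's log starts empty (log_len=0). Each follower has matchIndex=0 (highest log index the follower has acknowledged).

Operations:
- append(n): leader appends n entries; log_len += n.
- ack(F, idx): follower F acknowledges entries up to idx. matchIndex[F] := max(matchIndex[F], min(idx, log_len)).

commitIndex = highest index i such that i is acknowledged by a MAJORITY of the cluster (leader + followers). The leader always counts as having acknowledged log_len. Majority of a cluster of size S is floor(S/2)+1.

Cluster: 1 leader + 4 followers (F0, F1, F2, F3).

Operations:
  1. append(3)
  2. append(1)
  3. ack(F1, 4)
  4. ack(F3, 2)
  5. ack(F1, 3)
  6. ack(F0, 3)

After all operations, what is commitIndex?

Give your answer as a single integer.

Op 1: append 3 -> log_len=3
Op 2: append 1 -> log_len=4
Op 3: F1 acks idx 4 -> match: F0=0 F1=4 F2=0 F3=0; commitIndex=0
Op 4: F3 acks idx 2 -> match: F0=0 F1=4 F2=0 F3=2; commitIndex=2
Op 5: F1 acks idx 3 -> match: F0=0 F1=4 F2=0 F3=2; commitIndex=2
Op 6: F0 acks idx 3 -> match: F0=3 F1=4 F2=0 F3=2; commitIndex=3

Answer: 3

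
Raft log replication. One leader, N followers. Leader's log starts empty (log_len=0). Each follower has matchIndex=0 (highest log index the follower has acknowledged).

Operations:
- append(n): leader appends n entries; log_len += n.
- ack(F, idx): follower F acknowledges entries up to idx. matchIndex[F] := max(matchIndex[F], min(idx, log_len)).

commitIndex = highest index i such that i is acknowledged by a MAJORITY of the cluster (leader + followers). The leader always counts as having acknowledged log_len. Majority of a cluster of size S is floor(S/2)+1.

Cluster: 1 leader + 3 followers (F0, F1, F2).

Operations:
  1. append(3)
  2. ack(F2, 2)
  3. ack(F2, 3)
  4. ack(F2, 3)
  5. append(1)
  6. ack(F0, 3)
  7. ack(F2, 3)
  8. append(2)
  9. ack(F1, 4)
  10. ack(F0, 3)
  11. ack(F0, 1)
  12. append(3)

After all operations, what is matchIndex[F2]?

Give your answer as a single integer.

Answer: 3

Derivation:
Op 1: append 3 -> log_len=3
Op 2: F2 acks idx 2 -> match: F0=0 F1=0 F2=2; commitIndex=0
Op 3: F2 acks idx 3 -> match: F0=0 F1=0 F2=3; commitIndex=0
Op 4: F2 acks idx 3 -> match: F0=0 F1=0 F2=3; commitIndex=0
Op 5: append 1 -> log_len=4
Op 6: F0 acks idx 3 -> match: F0=3 F1=0 F2=3; commitIndex=3
Op 7: F2 acks idx 3 -> match: F0=3 F1=0 F2=3; commitIndex=3
Op 8: append 2 -> log_len=6
Op 9: F1 acks idx 4 -> match: F0=3 F1=4 F2=3; commitIndex=3
Op 10: F0 acks idx 3 -> match: F0=3 F1=4 F2=3; commitIndex=3
Op 11: F0 acks idx 1 -> match: F0=3 F1=4 F2=3; commitIndex=3
Op 12: append 3 -> log_len=9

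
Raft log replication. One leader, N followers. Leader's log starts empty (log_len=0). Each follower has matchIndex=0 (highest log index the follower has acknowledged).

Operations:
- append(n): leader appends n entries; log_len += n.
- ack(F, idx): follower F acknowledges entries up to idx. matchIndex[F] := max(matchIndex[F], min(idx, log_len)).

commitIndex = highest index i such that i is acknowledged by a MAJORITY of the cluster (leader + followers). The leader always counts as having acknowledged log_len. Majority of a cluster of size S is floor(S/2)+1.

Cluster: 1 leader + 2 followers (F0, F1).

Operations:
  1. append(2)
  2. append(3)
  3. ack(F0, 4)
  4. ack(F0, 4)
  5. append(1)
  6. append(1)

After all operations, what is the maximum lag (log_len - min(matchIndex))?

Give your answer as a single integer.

Answer: 7

Derivation:
Op 1: append 2 -> log_len=2
Op 2: append 3 -> log_len=5
Op 3: F0 acks idx 4 -> match: F0=4 F1=0; commitIndex=4
Op 4: F0 acks idx 4 -> match: F0=4 F1=0; commitIndex=4
Op 5: append 1 -> log_len=6
Op 6: append 1 -> log_len=7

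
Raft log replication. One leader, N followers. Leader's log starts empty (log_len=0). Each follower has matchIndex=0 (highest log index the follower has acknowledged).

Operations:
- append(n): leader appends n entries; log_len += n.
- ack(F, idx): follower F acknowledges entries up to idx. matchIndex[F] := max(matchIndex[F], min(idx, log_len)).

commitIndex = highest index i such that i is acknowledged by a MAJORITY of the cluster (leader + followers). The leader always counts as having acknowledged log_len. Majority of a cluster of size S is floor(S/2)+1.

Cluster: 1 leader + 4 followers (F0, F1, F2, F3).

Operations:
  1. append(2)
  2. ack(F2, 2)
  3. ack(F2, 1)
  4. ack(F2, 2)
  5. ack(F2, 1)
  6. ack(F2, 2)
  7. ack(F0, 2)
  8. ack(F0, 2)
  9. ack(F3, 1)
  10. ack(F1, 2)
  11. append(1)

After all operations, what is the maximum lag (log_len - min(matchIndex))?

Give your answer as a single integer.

Answer: 2

Derivation:
Op 1: append 2 -> log_len=2
Op 2: F2 acks idx 2 -> match: F0=0 F1=0 F2=2 F3=0; commitIndex=0
Op 3: F2 acks idx 1 -> match: F0=0 F1=0 F2=2 F3=0; commitIndex=0
Op 4: F2 acks idx 2 -> match: F0=0 F1=0 F2=2 F3=0; commitIndex=0
Op 5: F2 acks idx 1 -> match: F0=0 F1=0 F2=2 F3=0; commitIndex=0
Op 6: F2 acks idx 2 -> match: F0=0 F1=0 F2=2 F3=0; commitIndex=0
Op 7: F0 acks idx 2 -> match: F0=2 F1=0 F2=2 F3=0; commitIndex=2
Op 8: F0 acks idx 2 -> match: F0=2 F1=0 F2=2 F3=0; commitIndex=2
Op 9: F3 acks idx 1 -> match: F0=2 F1=0 F2=2 F3=1; commitIndex=2
Op 10: F1 acks idx 2 -> match: F0=2 F1=2 F2=2 F3=1; commitIndex=2
Op 11: append 1 -> log_len=3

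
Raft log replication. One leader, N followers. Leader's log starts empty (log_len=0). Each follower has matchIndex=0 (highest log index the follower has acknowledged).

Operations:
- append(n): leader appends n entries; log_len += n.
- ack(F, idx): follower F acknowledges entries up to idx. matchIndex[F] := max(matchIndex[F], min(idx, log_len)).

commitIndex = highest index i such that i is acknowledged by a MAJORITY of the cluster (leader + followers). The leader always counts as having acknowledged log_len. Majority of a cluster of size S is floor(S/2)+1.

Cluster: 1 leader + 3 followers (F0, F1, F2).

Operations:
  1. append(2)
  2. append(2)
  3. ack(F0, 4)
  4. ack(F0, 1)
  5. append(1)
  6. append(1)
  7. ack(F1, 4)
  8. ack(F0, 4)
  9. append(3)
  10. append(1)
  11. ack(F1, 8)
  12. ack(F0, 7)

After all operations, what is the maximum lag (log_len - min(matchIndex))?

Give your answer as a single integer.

Answer: 10

Derivation:
Op 1: append 2 -> log_len=2
Op 2: append 2 -> log_len=4
Op 3: F0 acks idx 4 -> match: F0=4 F1=0 F2=0; commitIndex=0
Op 4: F0 acks idx 1 -> match: F0=4 F1=0 F2=0; commitIndex=0
Op 5: append 1 -> log_len=5
Op 6: append 1 -> log_len=6
Op 7: F1 acks idx 4 -> match: F0=4 F1=4 F2=0; commitIndex=4
Op 8: F0 acks idx 4 -> match: F0=4 F1=4 F2=0; commitIndex=4
Op 9: append 3 -> log_len=9
Op 10: append 1 -> log_len=10
Op 11: F1 acks idx 8 -> match: F0=4 F1=8 F2=0; commitIndex=4
Op 12: F0 acks idx 7 -> match: F0=7 F1=8 F2=0; commitIndex=7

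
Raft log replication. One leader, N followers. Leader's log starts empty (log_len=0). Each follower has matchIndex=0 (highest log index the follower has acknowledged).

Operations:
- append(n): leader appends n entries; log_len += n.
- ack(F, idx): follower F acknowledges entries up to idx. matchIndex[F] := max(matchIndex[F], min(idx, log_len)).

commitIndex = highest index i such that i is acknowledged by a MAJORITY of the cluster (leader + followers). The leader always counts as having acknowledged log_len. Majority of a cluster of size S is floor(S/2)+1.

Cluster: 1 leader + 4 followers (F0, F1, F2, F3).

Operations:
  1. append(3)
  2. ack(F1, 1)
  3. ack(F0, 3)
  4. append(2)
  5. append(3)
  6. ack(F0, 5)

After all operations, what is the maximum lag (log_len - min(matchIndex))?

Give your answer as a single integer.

Answer: 8

Derivation:
Op 1: append 3 -> log_len=3
Op 2: F1 acks idx 1 -> match: F0=0 F1=1 F2=0 F3=0; commitIndex=0
Op 3: F0 acks idx 3 -> match: F0=3 F1=1 F2=0 F3=0; commitIndex=1
Op 4: append 2 -> log_len=5
Op 5: append 3 -> log_len=8
Op 6: F0 acks idx 5 -> match: F0=5 F1=1 F2=0 F3=0; commitIndex=1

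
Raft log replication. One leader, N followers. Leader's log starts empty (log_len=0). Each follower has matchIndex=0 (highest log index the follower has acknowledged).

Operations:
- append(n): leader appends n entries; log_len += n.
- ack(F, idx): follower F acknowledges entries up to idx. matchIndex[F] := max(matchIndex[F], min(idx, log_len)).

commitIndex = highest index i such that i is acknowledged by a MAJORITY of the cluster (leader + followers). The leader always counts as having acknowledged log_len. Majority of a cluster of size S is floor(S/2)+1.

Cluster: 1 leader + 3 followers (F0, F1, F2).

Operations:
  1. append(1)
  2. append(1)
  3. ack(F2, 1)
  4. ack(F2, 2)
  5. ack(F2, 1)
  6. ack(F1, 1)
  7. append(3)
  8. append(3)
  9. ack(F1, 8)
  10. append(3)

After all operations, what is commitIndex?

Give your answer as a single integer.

Op 1: append 1 -> log_len=1
Op 2: append 1 -> log_len=2
Op 3: F2 acks idx 1 -> match: F0=0 F1=0 F2=1; commitIndex=0
Op 4: F2 acks idx 2 -> match: F0=0 F1=0 F2=2; commitIndex=0
Op 5: F2 acks idx 1 -> match: F0=0 F1=0 F2=2; commitIndex=0
Op 6: F1 acks idx 1 -> match: F0=0 F1=1 F2=2; commitIndex=1
Op 7: append 3 -> log_len=5
Op 8: append 3 -> log_len=8
Op 9: F1 acks idx 8 -> match: F0=0 F1=8 F2=2; commitIndex=2
Op 10: append 3 -> log_len=11

Answer: 2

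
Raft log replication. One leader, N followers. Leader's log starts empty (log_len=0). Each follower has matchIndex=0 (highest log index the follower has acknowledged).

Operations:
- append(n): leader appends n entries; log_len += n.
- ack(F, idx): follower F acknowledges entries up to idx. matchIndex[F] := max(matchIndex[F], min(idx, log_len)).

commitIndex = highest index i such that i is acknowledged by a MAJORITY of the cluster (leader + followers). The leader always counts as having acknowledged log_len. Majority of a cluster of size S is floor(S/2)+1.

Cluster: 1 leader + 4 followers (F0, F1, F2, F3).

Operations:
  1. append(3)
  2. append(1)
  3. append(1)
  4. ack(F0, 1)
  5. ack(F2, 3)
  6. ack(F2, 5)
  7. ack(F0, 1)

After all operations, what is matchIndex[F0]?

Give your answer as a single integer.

Answer: 1

Derivation:
Op 1: append 3 -> log_len=3
Op 2: append 1 -> log_len=4
Op 3: append 1 -> log_len=5
Op 4: F0 acks idx 1 -> match: F0=1 F1=0 F2=0 F3=0; commitIndex=0
Op 5: F2 acks idx 3 -> match: F0=1 F1=0 F2=3 F3=0; commitIndex=1
Op 6: F2 acks idx 5 -> match: F0=1 F1=0 F2=5 F3=0; commitIndex=1
Op 7: F0 acks idx 1 -> match: F0=1 F1=0 F2=5 F3=0; commitIndex=1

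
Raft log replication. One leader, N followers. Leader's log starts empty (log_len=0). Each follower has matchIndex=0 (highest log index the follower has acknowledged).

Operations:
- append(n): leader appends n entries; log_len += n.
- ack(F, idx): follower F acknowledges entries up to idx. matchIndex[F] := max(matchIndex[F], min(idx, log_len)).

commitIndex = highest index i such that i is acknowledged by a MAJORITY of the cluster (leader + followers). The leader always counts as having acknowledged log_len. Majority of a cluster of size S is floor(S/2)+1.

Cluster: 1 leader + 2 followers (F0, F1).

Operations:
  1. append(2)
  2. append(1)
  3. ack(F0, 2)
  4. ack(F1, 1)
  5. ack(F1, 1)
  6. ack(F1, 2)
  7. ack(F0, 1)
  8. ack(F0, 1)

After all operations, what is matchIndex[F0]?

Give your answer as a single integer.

Op 1: append 2 -> log_len=2
Op 2: append 1 -> log_len=3
Op 3: F0 acks idx 2 -> match: F0=2 F1=0; commitIndex=2
Op 4: F1 acks idx 1 -> match: F0=2 F1=1; commitIndex=2
Op 5: F1 acks idx 1 -> match: F0=2 F1=1; commitIndex=2
Op 6: F1 acks idx 2 -> match: F0=2 F1=2; commitIndex=2
Op 7: F0 acks idx 1 -> match: F0=2 F1=2; commitIndex=2
Op 8: F0 acks idx 1 -> match: F0=2 F1=2; commitIndex=2

Answer: 2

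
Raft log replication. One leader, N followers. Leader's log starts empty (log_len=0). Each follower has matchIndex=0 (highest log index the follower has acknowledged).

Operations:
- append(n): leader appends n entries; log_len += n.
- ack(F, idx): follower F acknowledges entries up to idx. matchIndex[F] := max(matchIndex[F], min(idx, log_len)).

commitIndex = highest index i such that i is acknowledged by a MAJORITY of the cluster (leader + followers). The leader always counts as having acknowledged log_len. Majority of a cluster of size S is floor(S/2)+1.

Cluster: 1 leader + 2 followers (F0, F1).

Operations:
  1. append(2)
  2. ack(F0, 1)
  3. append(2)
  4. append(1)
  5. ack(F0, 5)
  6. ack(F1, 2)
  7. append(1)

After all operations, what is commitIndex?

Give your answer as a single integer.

Answer: 5

Derivation:
Op 1: append 2 -> log_len=2
Op 2: F0 acks idx 1 -> match: F0=1 F1=0; commitIndex=1
Op 3: append 2 -> log_len=4
Op 4: append 1 -> log_len=5
Op 5: F0 acks idx 5 -> match: F0=5 F1=0; commitIndex=5
Op 6: F1 acks idx 2 -> match: F0=5 F1=2; commitIndex=5
Op 7: append 1 -> log_len=6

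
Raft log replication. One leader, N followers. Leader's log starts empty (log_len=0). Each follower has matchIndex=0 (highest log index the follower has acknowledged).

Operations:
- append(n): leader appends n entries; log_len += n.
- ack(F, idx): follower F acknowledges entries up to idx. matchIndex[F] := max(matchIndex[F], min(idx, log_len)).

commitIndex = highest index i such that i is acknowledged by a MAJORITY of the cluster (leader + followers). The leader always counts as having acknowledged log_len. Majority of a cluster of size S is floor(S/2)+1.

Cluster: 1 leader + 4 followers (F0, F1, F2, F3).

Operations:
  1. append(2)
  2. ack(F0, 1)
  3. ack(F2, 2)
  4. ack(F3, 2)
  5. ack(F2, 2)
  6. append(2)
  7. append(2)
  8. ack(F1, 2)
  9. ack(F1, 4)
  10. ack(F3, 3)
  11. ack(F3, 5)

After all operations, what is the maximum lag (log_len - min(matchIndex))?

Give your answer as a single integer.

Op 1: append 2 -> log_len=2
Op 2: F0 acks idx 1 -> match: F0=1 F1=0 F2=0 F3=0; commitIndex=0
Op 3: F2 acks idx 2 -> match: F0=1 F1=0 F2=2 F3=0; commitIndex=1
Op 4: F3 acks idx 2 -> match: F0=1 F1=0 F2=2 F3=2; commitIndex=2
Op 5: F2 acks idx 2 -> match: F0=1 F1=0 F2=2 F3=2; commitIndex=2
Op 6: append 2 -> log_len=4
Op 7: append 2 -> log_len=6
Op 8: F1 acks idx 2 -> match: F0=1 F1=2 F2=2 F3=2; commitIndex=2
Op 9: F1 acks idx 4 -> match: F0=1 F1=4 F2=2 F3=2; commitIndex=2
Op 10: F3 acks idx 3 -> match: F0=1 F1=4 F2=2 F3=3; commitIndex=3
Op 11: F3 acks idx 5 -> match: F0=1 F1=4 F2=2 F3=5; commitIndex=4

Answer: 5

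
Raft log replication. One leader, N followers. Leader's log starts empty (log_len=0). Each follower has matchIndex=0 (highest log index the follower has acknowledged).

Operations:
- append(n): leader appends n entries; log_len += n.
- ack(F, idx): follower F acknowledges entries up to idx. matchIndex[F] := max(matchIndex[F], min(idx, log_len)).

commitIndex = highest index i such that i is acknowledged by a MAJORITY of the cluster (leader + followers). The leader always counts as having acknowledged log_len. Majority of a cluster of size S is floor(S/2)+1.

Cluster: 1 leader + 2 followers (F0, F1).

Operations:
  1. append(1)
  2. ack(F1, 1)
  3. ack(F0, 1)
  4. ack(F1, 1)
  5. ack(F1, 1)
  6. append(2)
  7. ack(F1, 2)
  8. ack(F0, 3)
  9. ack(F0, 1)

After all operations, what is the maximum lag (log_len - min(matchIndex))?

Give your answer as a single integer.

Op 1: append 1 -> log_len=1
Op 2: F1 acks idx 1 -> match: F0=0 F1=1; commitIndex=1
Op 3: F0 acks idx 1 -> match: F0=1 F1=1; commitIndex=1
Op 4: F1 acks idx 1 -> match: F0=1 F1=1; commitIndex=1
Op 5: F1 acks idx 1 -> match: F0=1 F1=1; commitIndex=1
Op 6: append 2 -> log_len=3
Op 7: F1 acks idx 2 -> match: F0=1 F1=2; commitIndex=2
Op 8: F0 acks idx 3 -> match: F0=3 F1=2; commitIndex=3
Op 9: F0 acks idx 1 -> match: F0=3 F1=2; commitIndex=3

Answer: 1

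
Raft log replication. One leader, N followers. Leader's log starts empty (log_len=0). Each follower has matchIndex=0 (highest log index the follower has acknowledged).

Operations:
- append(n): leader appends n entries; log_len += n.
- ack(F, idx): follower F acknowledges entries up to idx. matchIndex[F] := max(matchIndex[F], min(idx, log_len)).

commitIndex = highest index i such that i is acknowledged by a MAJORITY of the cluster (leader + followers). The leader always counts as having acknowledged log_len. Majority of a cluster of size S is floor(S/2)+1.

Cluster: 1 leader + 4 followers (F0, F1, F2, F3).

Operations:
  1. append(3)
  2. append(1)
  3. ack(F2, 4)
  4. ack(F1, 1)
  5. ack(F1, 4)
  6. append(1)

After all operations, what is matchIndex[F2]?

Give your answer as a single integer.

Answer: 4

Derivation:
Op 1: append 3 -> log_len=3
Op 2: append 1 -> log_len=4
Op 3: F2 acks idx 4 -> match: F0=0 F1=0 F2=4 F3=0; commitIndex=0
Op 4: F1 acks idx 1 -> match: F0=0 F1=1 F2=4 F3=0; commitIndex=1
Op 5: F1 acks idx 4 -> match: F0=0 F1=4 F2=4 F3=0; commitIndex=4
Op 6: append 1 -> log_len=5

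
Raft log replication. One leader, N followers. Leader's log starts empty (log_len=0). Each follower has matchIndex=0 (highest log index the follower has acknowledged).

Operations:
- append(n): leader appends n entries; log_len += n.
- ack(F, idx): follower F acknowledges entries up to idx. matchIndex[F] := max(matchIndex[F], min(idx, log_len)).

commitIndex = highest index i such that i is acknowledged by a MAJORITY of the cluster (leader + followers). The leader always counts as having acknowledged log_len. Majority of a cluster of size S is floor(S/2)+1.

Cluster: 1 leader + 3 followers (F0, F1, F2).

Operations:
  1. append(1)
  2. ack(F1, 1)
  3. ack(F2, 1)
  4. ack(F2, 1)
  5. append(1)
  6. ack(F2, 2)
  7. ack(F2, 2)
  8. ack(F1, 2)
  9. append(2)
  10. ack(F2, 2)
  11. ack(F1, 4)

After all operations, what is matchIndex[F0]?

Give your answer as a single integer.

Answer: 0

Derivation:
Op 1: append 1 -> log_len=1
Op 2: F1 acks idx 1 -> match: F0=0 F1=1 F2=0; commitIndex=0
Op 3: F2 acks idx 1 -> match: F0=0 F1=1 F2=1; commitIndex=1
Op 4: F2 acks idx 1 -> match: F0=0 F1=1 F2=1; commitIndex=1
Op 5: append 1 -> log_len=2
Op 6: F2 acks idx 2 -> match: F0=0 F1=1 F2=2; commitIndex=1
Op 7: F2 acks idx 2 -> match: F0=0 F1=1 F2=2; commitIndex=1
Op 8: F1 acks idx 2 -> match: F0=0 F1=2 F2=2; commitIndex=2
Op 9: append 2 -> log_len=4
Op 10: F2 acks idx 2 -> match: F0=0 F1=2 F2=2; commitIndex=2
Op 11: F1 acks idx 4 -> match: F0=0 F1=4 F2=2; commitIndex=2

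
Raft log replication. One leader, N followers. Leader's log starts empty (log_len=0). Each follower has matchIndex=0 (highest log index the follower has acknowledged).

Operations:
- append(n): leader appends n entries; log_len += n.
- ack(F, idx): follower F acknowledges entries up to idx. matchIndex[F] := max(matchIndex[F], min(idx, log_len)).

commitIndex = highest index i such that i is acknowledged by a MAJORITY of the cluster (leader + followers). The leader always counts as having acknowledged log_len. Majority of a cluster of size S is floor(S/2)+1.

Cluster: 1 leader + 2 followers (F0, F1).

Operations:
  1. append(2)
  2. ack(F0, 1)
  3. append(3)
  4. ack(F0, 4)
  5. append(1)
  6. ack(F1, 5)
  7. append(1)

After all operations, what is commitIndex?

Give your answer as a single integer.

Op 1: append 2 -> log_len=2
Op 2: F0 acks idx 1 -> match: F0=1 F1=0; commitIndex=1
Op 3: append 3 -> log_len=5
Op 4: F0 acks idx 4 -> match: F0=4 F1=0; commitIndex=4
Op 5: append 1 -> log_len=6
Op 6: F1 acks idx 5 -> match: F0=4 F1=5; commitIndex=5
Op 7: append 1 -> log_len=7

Answer: 5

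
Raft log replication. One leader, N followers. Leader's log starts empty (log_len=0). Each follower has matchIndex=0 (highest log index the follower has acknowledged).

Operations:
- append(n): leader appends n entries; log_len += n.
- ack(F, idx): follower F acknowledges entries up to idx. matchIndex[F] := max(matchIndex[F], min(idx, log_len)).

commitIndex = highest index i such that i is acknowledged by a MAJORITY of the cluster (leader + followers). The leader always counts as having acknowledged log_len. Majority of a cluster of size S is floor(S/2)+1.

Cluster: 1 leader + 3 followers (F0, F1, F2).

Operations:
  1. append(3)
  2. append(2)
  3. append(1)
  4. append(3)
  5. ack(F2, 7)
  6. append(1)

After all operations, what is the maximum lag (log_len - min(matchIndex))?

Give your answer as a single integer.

Answer: 10

Derivation:
Op 1: append 3 -> log_len=3
Op 2: append 2 -> log_len=5
Op 3: append 1 -> log_len=6
Op 4: append 3 -> log_len=9
Op 5: F2 acks idx 7 -> match: F0=0 F1=0 F2=7; commitIndex=0
Op 6: append 1 -> log_len=10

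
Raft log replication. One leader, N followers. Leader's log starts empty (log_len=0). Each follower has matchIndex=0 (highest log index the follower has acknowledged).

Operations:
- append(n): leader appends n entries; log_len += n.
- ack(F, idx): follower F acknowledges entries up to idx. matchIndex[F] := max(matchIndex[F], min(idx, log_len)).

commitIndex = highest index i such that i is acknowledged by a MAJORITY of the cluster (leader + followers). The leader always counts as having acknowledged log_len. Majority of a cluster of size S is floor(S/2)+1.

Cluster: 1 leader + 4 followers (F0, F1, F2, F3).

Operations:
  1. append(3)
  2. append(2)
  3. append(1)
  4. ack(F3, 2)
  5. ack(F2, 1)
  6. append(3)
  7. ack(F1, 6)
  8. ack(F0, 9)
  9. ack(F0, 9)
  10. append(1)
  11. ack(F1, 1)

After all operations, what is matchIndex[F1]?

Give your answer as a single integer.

Op 1: append 3 -> log_len=3
Op 2: append 2 -> log_len=5
Op 3: append 1 -> log_len=6
Op 4: F3 acks idx 2 -> match: F0=0 F1=0 F2=0 F3=2; commitIndex=0
Op 5: F2 acks idx 1 -> match: F0=0 F1=0 F2=1 F3=2; commitIndex=1
Op 6: append 3 -> log_len=9
Op 7: F1 acks idx 6 -> match: F0=0 F1=6 F2=1 F3=2; commitIndex=2
Op 8: F0 acks idx 9 -> match: F0=9 F1=6 F2=1 F3=2; commitIndex=6
Op 9: F0 acks idx 9 -> match: F0=9 F1=6 F2=1 F3=2; commitIndex=6
Op 10: append 1 -> log_len=10
Op 11: F1 acks idx 1 -> match: F0=9 F1=6 F2=1 F3=2; commitIndex=6

Answer: 6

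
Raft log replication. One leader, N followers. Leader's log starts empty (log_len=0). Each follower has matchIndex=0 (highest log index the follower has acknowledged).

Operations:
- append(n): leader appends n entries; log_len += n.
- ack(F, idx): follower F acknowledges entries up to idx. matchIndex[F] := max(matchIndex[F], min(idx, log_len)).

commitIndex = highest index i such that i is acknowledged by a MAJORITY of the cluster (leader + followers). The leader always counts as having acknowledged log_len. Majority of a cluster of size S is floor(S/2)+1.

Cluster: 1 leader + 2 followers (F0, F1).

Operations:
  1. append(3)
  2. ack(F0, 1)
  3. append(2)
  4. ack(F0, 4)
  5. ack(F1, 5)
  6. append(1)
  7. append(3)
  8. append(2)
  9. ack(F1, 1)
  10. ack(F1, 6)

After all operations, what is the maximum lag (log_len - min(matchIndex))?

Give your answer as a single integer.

Op 1: append 3 -> log_len=3
Op 2: F0 acks idx 1 -> match: F0=1 F1=0; commitIndex=1
Op 3: append 2 -> log_len=5
Op 4: F0 acks idx 4 -> match: F0=4 F1=0; commitIndex=4
Op 5: F1 acks idx 5 -> match: F0=4 F1=5; commitIndex=5
Op 6: append 1 -> log_len=6
Op 7: append 3 -> log_len=9
Op 8: append 2 -> log_len=11
Op 9: F1 acks idx 1 -> match: F0=4 F1=5; commitIndex=5
Op 10: F1 acks idx 6 -> match: F0=4 F1=6; commitIndex=6

Answer: 7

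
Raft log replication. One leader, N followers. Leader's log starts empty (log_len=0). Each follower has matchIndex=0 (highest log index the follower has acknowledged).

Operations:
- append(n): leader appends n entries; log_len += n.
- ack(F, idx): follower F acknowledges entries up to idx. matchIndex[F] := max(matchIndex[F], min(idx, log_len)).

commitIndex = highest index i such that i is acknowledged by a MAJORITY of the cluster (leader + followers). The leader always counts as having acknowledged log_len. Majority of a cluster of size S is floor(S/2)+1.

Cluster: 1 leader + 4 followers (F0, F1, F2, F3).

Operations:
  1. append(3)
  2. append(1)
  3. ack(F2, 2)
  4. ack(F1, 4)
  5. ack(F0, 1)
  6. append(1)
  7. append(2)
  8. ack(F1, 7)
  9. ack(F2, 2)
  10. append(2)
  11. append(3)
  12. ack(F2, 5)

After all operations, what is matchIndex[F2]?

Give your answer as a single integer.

Answer: 5

Derivation:
Op 1: append 3 -> log_len=3
Op 2: append 1 -> log_len=4
Op 3: F2 acks idx 2 -> match: F0=0 F1=0 F2=2 F3=0; commitIndex=0
Op 4: F1 acks idx 4 -> match: F0=0 F1=4 F2=2 F3=0; commitIndex=2
Op 5: F0 acks idx 1 -> match: F0=1 F1=4 F2=2 F3=0; commitIndex=2
Op 6: append 1 -> log_len=5
Op 7: append 2 -> log_len=7
Op 8: F1 acks idx 7 -> match: F0=1 F1=7 F2=2 F3=0; commitIndex=2
Op 9: F2 acks idx 2 -> match: F0=1 F1=7 F2=2 F3=0; commitIndex=2
Op 10: append 2 -> log_len=9
Op 11: append 3 -> log_len=12
Op 12: F2 acks idx 5 -> match: F0=1 F1=7 F2=5 F3=0; commitIndex=5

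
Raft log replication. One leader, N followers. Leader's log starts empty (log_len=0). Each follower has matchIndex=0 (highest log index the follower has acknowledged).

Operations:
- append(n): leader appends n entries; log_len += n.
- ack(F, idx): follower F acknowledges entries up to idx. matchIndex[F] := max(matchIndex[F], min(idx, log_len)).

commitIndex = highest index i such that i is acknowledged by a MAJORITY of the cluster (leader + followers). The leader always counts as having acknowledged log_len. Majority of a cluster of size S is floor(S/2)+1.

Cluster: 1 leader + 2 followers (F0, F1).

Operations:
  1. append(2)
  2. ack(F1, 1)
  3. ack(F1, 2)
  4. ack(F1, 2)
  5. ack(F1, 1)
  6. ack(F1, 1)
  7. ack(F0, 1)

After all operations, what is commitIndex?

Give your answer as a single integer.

Answer: 2

Derivation:
Op 1: append 2 -> log_len=2
Op 2: F1 acks idx 1 -> match: F0=0 F1=1; commitIndex=1
Op 3: F1 acks idx 2 -> match: F0=0 F1=2; commitIndex=2
Op 4: F1 acks idx 2 -> match: F0=0 F1=2; commitIndex=2
Op 5: F1 acks idx 1 -> match: F0=0 F1=2; commitIndex=2
Op 6: F1 acks idx 1 -> match: F0=0 F1=2; commitIndex=2
Op 7: F0 acks idx 1 -> match: F0=1 F1=2; commitIndex=2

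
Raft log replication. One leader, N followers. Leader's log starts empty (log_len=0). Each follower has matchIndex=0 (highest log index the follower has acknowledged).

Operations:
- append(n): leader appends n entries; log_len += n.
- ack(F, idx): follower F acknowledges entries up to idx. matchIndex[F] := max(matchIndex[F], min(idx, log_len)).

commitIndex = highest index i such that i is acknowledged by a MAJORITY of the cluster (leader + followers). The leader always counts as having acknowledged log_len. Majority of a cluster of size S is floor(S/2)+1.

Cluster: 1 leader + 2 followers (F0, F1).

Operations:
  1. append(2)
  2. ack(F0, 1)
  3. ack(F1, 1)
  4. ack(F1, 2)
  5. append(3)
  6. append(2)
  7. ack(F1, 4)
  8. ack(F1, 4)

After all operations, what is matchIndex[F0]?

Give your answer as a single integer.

Op 1: append 2 -> log_len=2
Op 2: F0 acks idx 1 -> match: F0=1 F1=0; commitIndex=1
Op 3: F1 acks idx 1 -> match: F0=1 F1=1; commitIndex=1
Op 4: F1 acks idx 2 -> match: F0=1 F1=2; commitIndex=2
Op 5: append 3 -> log_len=5
Op 6: append 2 -> log_len=7
Op 7: F1 acks idx 4 -> match: F0=1 F1=4; commitIndex=4
Op 8: F1 acks idx 4 -> match: F0=1 F1=4; commitIndex=4

Answer: 1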